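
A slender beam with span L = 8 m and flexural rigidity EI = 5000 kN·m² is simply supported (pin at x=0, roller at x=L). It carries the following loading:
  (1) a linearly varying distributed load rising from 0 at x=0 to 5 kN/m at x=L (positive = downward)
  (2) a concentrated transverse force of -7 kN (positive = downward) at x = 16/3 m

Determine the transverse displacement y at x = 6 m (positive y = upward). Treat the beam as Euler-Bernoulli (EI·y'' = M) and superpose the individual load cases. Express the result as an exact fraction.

y(6) = -8113/810000 m

Load 1 — triangular load w₀=5 kN/m (0→w₀ over full span):
  y_1 = -w₀x(7L⁴-10L²x²+3x⁴)/(360LEI) = -5·6·(7·8⁴-10·8²·6²+3·6⁴)/(360·8·5000) = -119/6000 m
Load 2 — point force P=-7 kN at a=16/3 m (b=L-a=8/3):
  y_2 = -Pa(L-x)(2Lx-a²-x²)/(6LEI)  [x>a] = -(-7)·(16/3)·(8-6)·(2·8·6-(16/3)²-6²)/(6·8·5000) = 497/50625 m
Superposition: y = Σ y_i = -8113/810000 m ≈ -0.010016 m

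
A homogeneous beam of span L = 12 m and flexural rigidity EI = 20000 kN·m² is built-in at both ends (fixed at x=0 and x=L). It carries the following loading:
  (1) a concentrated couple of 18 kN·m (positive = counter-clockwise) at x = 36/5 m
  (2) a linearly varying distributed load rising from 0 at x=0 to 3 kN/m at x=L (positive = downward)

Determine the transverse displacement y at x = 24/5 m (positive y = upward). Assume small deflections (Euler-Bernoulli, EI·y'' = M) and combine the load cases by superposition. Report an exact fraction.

Load 1 — applied couple M₀=18 kN·m at a=36/5 m (b=L-a=24/5):
  y_1 = (R_Ax³/6 - M_Ax²/2)/EI  [x≤a] with R_A=54/25, M_A=144/25 = ((54/25)·(24/5)³/6 - (144/25)·(24/5)²/2)/20000 = -2592/1953125 m
Load 2 — triangular load w₀=3 kN/m (0→w₀ over full span):
  y_2 = -w₀x²(L-x)²(x+2L)/(120LEI) = -3·(24/5)²·(12-(24/5))²·((24/5)+2·12)/(120·12·20000) = -34992/9765625 m
Superposition: y = Σ y_i = -47952/9765625 m ≈ -0.004910 m

y(24/5) = -47952/9765625 m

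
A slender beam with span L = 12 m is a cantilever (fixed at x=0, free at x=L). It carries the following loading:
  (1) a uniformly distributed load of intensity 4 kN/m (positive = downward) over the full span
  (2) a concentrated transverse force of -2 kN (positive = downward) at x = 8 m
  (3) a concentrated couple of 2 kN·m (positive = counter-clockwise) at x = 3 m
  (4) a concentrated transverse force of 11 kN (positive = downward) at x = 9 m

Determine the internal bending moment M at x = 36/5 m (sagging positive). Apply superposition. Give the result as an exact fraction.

M(36/5) = -1607/25 kN·m

Load 1 — uniform load w=4 kN/m over full span:
  M_1 = -w(L-x)²/2 = -4·(12-(36/5))²/2 = -1152/25 kN·m
Load 2 — point force P=-2 kN at a=8 m (b=L-a=4):
  M_2 = -P(a-x)  [x≤a] = -(-2)·(8-(36/5)) = 8/5 kN·m
Load 3 — applied couple M₀=2 kN·m at a=3 m (b=L-a=9):
  M_3 = 0  [x>a] = 0 kN·m
Load 4 — point force P=11 kN at a=9 m (b=L-a=3):
  M_4 = -P(a-x)  [x≤a] = -11·(9-(36/5)) = -99/5 kN·m
Superposition: M = Σ M_i = -1607/25 kN·m ≈ -64.280000 kN·m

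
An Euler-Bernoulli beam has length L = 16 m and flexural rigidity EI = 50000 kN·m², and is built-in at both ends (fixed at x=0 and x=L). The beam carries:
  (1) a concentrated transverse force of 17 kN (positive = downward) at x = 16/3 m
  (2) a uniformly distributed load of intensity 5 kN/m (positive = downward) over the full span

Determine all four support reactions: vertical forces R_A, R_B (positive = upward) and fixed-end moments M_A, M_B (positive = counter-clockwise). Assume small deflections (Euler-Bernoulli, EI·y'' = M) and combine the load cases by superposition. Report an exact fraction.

Load 1 — point force P=17 kN at a=16/3 m (b=L-a=32/3):
  R_A = Pb²(3a+b)/L³ = 17·(32/3)²·(3·(16/3)+(32/3))/16³ = 340/27 kN
  M_A = Pab²/L² = 17·(16/3)·(32/3)²/16² = 1088/27 kN·m
  R_B = Pa²(a+3b)/L³ = 17·(16/3)²·((16/3)+3·(32/3))/16³ = 119/27 kN
  M_B = -Pa²b/L² = -17·(16/3)²·(32/3)/16² = -544/27 kN·m
Load 2 — uniform load w=5 kN/m over full span:
  R_A = wL/2 = 5·16/2 = 40 kN
  M_A = wL²/12 = 5·16²/12 = 320/3 kN·m
  R_B = wL/2 = 5·16/2 = 40 kN
  M_B = -wL²/12 = -5·16²/12 = -320/3 kN·m
Superposition: R_A = 1420/27 kN, M_A = 3968/27 kN·m, R_B = 1199/27 kN, M_B = -3424/27 kN·m

R_A = 1420/27 kN, M_A = 3968/27 kN·m, R_B = 1199/27 kN, M_B = -3424/27 kN·m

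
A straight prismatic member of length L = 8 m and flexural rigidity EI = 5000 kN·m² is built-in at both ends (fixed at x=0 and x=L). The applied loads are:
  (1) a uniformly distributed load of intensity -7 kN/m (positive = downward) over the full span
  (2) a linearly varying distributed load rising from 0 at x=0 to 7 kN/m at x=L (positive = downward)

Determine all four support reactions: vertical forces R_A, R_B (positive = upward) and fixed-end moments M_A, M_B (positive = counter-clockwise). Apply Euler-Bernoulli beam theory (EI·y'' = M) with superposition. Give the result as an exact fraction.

R_A = -98/5 kN, M_A = -112/5 kN·m, R_B = -42/5 kN, M_B = 224/15 kN·m

Load 1 — uniform load w=-7 kN/m over full span:
  R_A = wL/2 = (-7)·8/2 = -28 kN
  M_A = wL²/12 = (-7)·8²/12 = -112/3 kN·m
  R_B = wL/2 = (-7)·8/2 = -28 kN
  M_B = -wL²/12 = -(-7)·8²/12 = 112/3 kN·m
Load 2 — triangular load w₀=7 kN/m (0→w₀ over full span):
  R_A = 3w₀L/20 = 3·7·8/20 = 42/5 kN
  M_A = w₀L²/30 = 7·8²/30 = 224/15 kN·m
  R_B = 7w₀L/20 = 7·7·8/20 = 98/5 kN
  M_B = -w₀L²/20 = -7·8²/20 = -112/5 kN·m
Superposition: R_A = -98/5 kN, M_A = -112/5 kN·m, R_B = -42/5 kN, M_B = 224/15 kN·m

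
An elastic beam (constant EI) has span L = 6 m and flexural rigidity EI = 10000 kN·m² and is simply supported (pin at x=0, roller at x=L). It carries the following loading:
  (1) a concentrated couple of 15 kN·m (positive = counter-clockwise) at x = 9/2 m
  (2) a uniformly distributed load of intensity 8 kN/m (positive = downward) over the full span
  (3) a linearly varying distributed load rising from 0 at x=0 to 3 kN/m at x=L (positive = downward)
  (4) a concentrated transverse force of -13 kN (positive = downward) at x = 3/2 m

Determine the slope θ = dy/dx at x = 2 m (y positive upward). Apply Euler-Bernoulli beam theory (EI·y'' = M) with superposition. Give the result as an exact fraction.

Load 1 — applied couple M₀=15 kN·m at a=9/2 m (b=L-a=3/2):
  θ_1 = (M₀x²/(2L)+C₁)/EI  [x≤a] with C₁=M₀(3b²-L²)/(6L)=-195/16 = (15·2²/(2·6)+(-195/16))/10000 = -23/32000 rad
Load 2 — uniform load w=8 kN/m over full span:
  θ_2 = -w(L³-6Lx²+4x³)/(24EI) = -8·(6³-6·6·2²+4·2³)/(24·10000) = -13/3750 rad
Load 3 — triangular load w₀=3 kN/m (0→w₀ over full span):
  θ_3 = -w₀(7L⁴-30L²x²+15x⁴)/(360LEI) = -3·(7·6⁴-30·6²·2²+15·2⁴)/(360·6·10000) = -13/18750 rad
Load 4 — point force P=-13 kN at a=3/2 m (b=L-a=9/2):
  θ_4 = -Pa(2L²-6Lx+3x²+a²)/(6LEI)  [x>a] = -(-13)·(3/2)·(2·6²-6·6·2+3·2²+(3/2)²)/(6·6·10000) = 247/320000 rad
Superposition: θ = Σ θ_i = -6571/1600000 rad ≈ -0.004107 rad

θ(2) = -6571/1600000 rad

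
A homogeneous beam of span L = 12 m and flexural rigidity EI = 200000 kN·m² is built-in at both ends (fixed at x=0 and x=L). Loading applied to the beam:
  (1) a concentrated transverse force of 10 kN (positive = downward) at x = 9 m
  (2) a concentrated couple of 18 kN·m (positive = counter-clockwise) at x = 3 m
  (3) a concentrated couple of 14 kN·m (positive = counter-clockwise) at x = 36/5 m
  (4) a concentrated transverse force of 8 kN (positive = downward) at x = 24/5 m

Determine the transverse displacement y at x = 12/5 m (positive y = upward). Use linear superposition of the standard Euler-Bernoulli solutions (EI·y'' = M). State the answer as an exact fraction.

Load 1 — point force P=10 kN at a=9 m (b=L-a=3):
  y_1 = -Pb²x²(3aL-(3a+b)x)/(6L³EI)  [x≤a] = -10·3²·(12/5)²·(3·9·12-(3·9+3)·(12/5))/(6·12³·200000) = -63/1000000 m
Load 2 — applied couple M₀=18 kN·m at a=3 m (b=L-a=9):
  y_2 = (R_Ax³/6 - M_Ax²/2)/EI  [x≤a] with R_A=27/16, M_A=-27/8 = ((27/16)·(12/5)³/6 - (-27/8)·(12/5)²/2)/200000 = 1701/25000000 m
Load 3 — applied couple M₀=14 kN·m at a=36/5 m (b=L-a=24/5):
  y_3 = (R_Ax³/6 - M_Ax²/2)/EI  [x≤a] with R_A=42/25, M_A=112/25 = ((42/25)·(12/5)³/6 - (112/25)·(12/5)²/2)/200000 = -441/9765625 m
Load 4 — point force P=8 kN at a=24/5 m (b=L-a=36/5):
  y_4 = -Pb²x²(3aL-(3a+b)x)/(6L³EI)  [x≤a] = -8·(36/5)²·(12/5)²·(3·(24/5)·12-(3·(24/5)+(36/5))·(12/5))/(6·12³·200000) = -6804/48828125 m
Superposition: y = Σ y_i = -280413/1562500000 m ≈ -0.000179 m

y(12/5) = -280413/1562500000 m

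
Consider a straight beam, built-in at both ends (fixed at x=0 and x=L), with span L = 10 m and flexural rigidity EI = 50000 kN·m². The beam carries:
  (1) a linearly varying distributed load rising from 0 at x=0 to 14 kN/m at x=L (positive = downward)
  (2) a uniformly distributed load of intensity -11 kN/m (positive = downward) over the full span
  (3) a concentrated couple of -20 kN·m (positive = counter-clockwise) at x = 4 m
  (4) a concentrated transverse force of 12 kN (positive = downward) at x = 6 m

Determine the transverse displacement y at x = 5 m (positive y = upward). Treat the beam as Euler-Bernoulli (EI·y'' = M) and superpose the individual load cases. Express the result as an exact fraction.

Load 1 — triangular load w₀=14 kN/m (0→w₀ over full span):
  y_1 = -w₀x²(L-x)²(x+2L)/(120LEI) = -14·5²·(10-5)²·(5+2·10)/(120·10·50000) = -7/1920 m
Load 2 — uniform load w=-11 kN/m over full span:
  y_2 = -wx²(L-x)²/(24EI) = -(-11)·5²·(10-5)²/(24·50000) = 11/1920 m
Load 3 — applied couple M₀=-20 kN·m at a=4 m (b=L-a=6):
  y_3 = (R_Ax³/6 - M_Ax²/2 - M₀(x-a)²/2)/EI  [x>a] with R_A=-72/25, M_A=-12/5 = ((-72/25)·5³/6 - (-12/5)·5²/2 - (-20)·(5-4)²/2)/50000 = -1/2500 m
Load 4 — point force P=12 kN at a=6 m (b=L-a=4):
  y_4 = -Pb²x²(3aL-(3a+b)x)/(6L³EI)  [x≤a] = -12·4²·5²·(3·6·10-(3·6+4)·5)/(6·10³·50000) = -7/6250 m
Superposition: y = Σ y_i = 169/300000 m ≈ 0.000563 m

y(5) = 169/300000 m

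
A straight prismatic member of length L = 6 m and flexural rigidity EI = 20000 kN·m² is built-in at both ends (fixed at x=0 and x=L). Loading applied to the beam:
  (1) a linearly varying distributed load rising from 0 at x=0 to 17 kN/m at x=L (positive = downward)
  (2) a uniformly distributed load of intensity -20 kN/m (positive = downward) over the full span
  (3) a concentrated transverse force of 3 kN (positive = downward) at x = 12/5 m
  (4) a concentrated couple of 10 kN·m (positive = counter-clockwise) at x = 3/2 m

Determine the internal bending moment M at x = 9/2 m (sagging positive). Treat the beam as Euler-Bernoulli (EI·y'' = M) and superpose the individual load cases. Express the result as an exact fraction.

M(9/2) = -7651/4000 kN·m

Load 1 — triangular load w₀=17 kN/m (0→w₀ over full span):
  M_1 = 3w₀Lx/20 - w₀L²/30 - w₀x³/(6L) = 3·17·6·(9/2)/20 - 17·6²/30 - 17·(9/2)³/(6·6) = 867/160 kN·m
Load 2 — uniform load w=-20 kN/m over full span:
  M_2 = wLx/2 - wL²/12 - wx²/2 = (-20)·6·(9/2)/2 - (-20)·6²/12 - (-20)·(9/2)²/2 = -15/2 kN·m
Load 3 — point force P=3 kN at a=12/5 m (b=L-a=18/5):
  M_3 = Pa²(a+3b)(L-x)/L³ - Pa²b/L²  [x>a] = 3·(12/5)²·((12/5)+3·(18/5))·(6-(9/2))/6³ - 3·(12/5)²·(18/5)/6² = -18/125 kN·m
Load 4 — applied couple M₀=10 kN·m at a=3/2 m (b=L-a=9/2):
  M_4 = R_Ax - M_A - M₀  [x>a] with R_A=15/8, M_A=-15/8 = (15/8)·(9/2) - (-15/8) - 10 = 5/16 kN·m
Superposition: M = Σ M_i = -7651/4000 kN·m ≈ -1.912750 kN·m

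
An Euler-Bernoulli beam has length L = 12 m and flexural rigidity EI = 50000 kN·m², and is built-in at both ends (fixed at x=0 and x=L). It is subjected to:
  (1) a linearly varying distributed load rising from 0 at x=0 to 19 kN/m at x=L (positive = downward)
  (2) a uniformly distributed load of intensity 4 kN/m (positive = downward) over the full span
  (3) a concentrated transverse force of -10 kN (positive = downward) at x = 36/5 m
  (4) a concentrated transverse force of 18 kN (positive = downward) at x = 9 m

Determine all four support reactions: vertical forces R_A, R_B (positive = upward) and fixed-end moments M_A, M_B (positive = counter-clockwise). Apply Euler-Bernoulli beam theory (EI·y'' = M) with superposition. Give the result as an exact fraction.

R_A = 22997/400 kN, M_A = 27561/200 kN·m, R_B = 45003/400 kN, M_B = -39579/200 kN·m

Load 1 — triangular load w₀=19 kN/m (0→w₀ over full span):
  R_A = 3w₀L/20 = 3·19·12/20 = 171/5 kN
  M_A = w₀L²/30 = 19·12²/30 = 456/5 kN·m
  R_B = 7w₀L/20 = 7·19·12/20 = 399/5 kN
  M_B = -w₀L²/20 = -19·12²/20 = -684/5 kN·m
Load 2 — uniform load w=4 kN/m over full span:
  R_A = wL/2 = 4·12/2 = 24 kN
  M_A = wL²/12 = 4·12²/12 = 48 kN·m
  R_B = wL/2 = 4·12/2 = 24 kN
  M_B = -wL²/12 = -4·12²/12 = -48 kN·m
Load 3 — point force P=-10 kN at a=36/5 m (b=L-a=24/5):
  R_A = Pb²(3a+b)/L³ = (-10)·(24/5)²·(3·(36/5)+(24/5))/12³ = -88/25 kN
  M_A = Pab²/L² = (-10)·(36/5)·(24/5)²/12² = -288/25 kN·m
  R_B = Pa²(a+3b)/L³ = (-10)·(36/5)²·((36/5)+3·(24/5))/12³ = -162/25 kN
  M_B = -Pa²b/L² = -(-10)·(36/5)²·(24/5)/12² = 432/25 kN·m
Load 4 — point force P=18 kN at a=9 m (b=L-a=3):
  R_A = Pb²(3a+b)/L³ = 18·3²·(3·9+3)/12³ = 45/16 kN
  M_A = Pab²/L² = 18·9·3²/12² = 81/8 kN·m
  R_B = Pa²(a+3b)/L³ = 18·9²·(9+3·3)/12³ = 243/16 kN
  M_B = -Pa²b/L² = -18·9²·3/12² = -243/8 kN·m
Superposition: R_A = 22997/400 kN, M_A = 27561/200 kN·m, R_B = 45003/400 kN, M_B = -39579/200 kN·m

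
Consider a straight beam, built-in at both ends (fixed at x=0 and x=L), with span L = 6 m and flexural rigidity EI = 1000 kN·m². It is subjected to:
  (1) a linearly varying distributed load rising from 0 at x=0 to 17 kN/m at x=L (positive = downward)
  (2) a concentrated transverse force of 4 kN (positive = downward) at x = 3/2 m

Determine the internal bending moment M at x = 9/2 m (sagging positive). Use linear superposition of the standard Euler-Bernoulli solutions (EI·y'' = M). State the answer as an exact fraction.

Load 1 — triangular load w₀=17 kN/m (0→w₀ over full span):
  M_1 = 3w₀Lx/20 - w₀L²/30 - w₀x³/(6L) = 3·17·6·(9/2)/20 - 17·6²/30 - 17·(9/2)³/(6·6) = 867/160 kN·m
Load 2 — point force P=4 kN at a=3/2 m (b=L-a=9/2):
  M_2 = Pa²(a+3b)(L-x)/L³ - Pa²b/L²  [x>a] = 4·(3/2)²·((3/2)+3·(9/2))·(6-(9/2))/6³ - 4·(3/2)²·(9/2)/6² = -3/16 kN·m
Superposition: M = Σ M_i = 837/160 kN·m ≈ 5.231250 kN·m

M(9/2) = 837/160 kN·m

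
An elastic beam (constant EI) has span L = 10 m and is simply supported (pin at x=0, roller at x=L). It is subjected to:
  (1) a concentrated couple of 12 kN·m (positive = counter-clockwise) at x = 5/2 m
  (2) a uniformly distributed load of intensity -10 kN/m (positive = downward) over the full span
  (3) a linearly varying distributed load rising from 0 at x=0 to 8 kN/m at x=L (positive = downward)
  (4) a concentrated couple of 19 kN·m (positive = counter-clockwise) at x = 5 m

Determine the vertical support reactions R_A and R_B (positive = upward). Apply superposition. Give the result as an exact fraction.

R_A = -1007/30 kN, R_B = -793/30 kN

Load 1 — applied couple M₀=12 kN·m at a=5/2 m (b=L-a=15/2):
  R_A = M₀/L = 12/10 = 6/5 kN
  R_B = -M₀/L = -12/10 = -6/5 kN
Load 2 — uniform load w=-10 kN/m over full span:
  R_A = wL/2 = (-10)·10/2 = -50 kN
  R_B = wL/2 = (-10)·10/2 = -50 kN
Load 3 — triangular load w₀=8 kN/m (0→w₀ over full span):
  R_A = w₀L/6 = 8·10/6 = 40/3 kN
  R_B = w₀L/3 = 8·10/3 = 80/3 kN
Load 4 — applied couple M₀=19 kN·m at a=5 m (b=L-a=5):
  R_A = M₀/L = 19/10 kN
  R_B = -M₀/L = -19/10 kN
Superposition: R_A = -1007/30 kN, R_B = -793/30 kN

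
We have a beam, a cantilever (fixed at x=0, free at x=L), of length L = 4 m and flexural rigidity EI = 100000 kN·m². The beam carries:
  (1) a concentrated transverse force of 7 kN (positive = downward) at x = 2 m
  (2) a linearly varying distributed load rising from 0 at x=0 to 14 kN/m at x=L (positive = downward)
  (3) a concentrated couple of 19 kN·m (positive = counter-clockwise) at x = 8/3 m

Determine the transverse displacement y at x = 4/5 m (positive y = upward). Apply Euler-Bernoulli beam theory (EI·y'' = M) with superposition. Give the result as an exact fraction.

y(4/5) = -37727/195312500 m

Load 1 — point force P=7 kN at a=2 m (b=L-a=2):
  y_1 = -Px²(3a-x)/(6EI)  [x≤a] = -7·(4/5)²·(3·2-(4/5))/(6·100000) = -91/2343750 m
Load 2 — triangular load w₀=14 kN/m (0→w₀ over full span):
  y_2 = (w₀Lx³/12-w₀L²x²/6-w₀x⁵/(120L))/EI = (14·4·(4/5)³/12-14·4²·(4/5)²/6-14·(4/5)⁵/(120·4))/100000 = -31514/146484375 m
Load 3 — applied couple M₀=19 kN·m at a=8/3 m (b=L-a=4/3):
  y_3 = M₀x²/(2EI)  [x≤a] = 19·(4/5)²/(2·100000) = 19/312500 m
Superposition: y = Σ y_i = -37727/195312500 m ≈ -0.000193 m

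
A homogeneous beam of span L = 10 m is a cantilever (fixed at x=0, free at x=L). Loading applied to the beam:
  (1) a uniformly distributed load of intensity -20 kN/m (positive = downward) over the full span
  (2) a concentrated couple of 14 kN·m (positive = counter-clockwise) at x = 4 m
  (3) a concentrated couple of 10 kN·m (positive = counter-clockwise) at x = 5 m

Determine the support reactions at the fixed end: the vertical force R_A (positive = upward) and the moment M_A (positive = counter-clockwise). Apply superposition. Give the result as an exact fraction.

R_A = -200 kN, M_A = -1024 kN·m

Load 1 — uniform load w=-20 kN/m over full span:
  R_A = wL = (-20)·10 = -200 kN
  M_A = wL²/2 = (-20)·10²/2 = -1000 kN·m
Load 2 — applied couple M₀=14 kN·m at a=4 m (b=L-a=6):
  R_A = 0 kN
  M_A = -M₀ = -14 kN·m
Load 3 — applied couple M₀=10 kN·m at a=5 m (b=L-a=5):
  R_A = 0 kN
  M_A = -M₀ = -10 kN·m
Superposition: R_A = -200 kN, M_A = -1024 kN·m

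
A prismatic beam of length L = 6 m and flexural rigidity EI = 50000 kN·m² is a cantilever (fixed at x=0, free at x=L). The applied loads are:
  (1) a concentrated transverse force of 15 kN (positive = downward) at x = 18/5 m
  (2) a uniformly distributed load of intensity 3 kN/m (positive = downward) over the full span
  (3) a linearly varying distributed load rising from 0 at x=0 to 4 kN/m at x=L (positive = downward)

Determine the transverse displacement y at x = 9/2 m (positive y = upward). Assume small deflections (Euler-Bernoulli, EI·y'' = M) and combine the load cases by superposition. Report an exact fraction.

y(9/2) = -1535031/80000000 m

Load 1 — point force P=15 kN at a=18/5 m (b=L-a=12/5):
  y_1 = -Pa²(3x-a)/(6EI)  [x>a] = -15·(18/5)²·(3·(9/2)-(18/5))/(6·50000) = -8019/1250000 m
Load 2 — uniform load w=3 kN/m over full span:
  y_2 = -wx²(x²-4Lx+6L²)/(24EI) = -3·(9/2)²·((9/2)²-4·6·(9/2)+6·6²)/(24·50000) = -41553/6400000 m
Load 3 — triangular load w₀=4 kN/m (0→w₀ over full span):
  y_3 = (w₀Lx³/12-w₀L²x²/6-w₀x⁵/(120L))/EI = (4·6·(9/2)³/12-4·6²·(9/2)²/6-4·(9/2)⁵/(120·6))/50000 = -200961/32000000 m
Superposition: y = Σ y_i = -1535031/80000000 m ≈ -0.019188 m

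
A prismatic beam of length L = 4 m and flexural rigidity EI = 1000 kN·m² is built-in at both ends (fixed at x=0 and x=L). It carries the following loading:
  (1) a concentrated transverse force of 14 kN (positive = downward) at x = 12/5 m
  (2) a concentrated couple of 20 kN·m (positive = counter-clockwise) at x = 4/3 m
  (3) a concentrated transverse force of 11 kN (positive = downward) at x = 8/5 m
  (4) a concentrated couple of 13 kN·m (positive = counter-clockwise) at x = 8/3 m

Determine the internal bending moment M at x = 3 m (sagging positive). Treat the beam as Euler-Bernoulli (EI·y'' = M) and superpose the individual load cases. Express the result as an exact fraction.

Load 1 — point force P=14 kN at a=12/5 m (b=L-a=8/5):
  M_1 = Pa²(a+3b)(L-x)/L³ - Pa²b/L²  [x>a] = 14·(12/5)²·((12/5)+3·(8/5))·(4-3)/4³ - 14·(12/5)²·(8/5)/4² = 126/125 kN·m
Load 2 — applied couple M₀=20 kN·m at a=4/3 m (b=L-a=8/3):
  M_2 = R_Ax - M_A - M₀  [x>a] with R_A=20/3, M_A=0 = (20/3)·3 - 0 - 20 = 0 kN·m
Load 3 — point force P=11 kN at a=8/5 m (b=L-a=12/5):
  M_3 = Pa²(a+3b)(L-x)/L³ - Pa²b/L²  [x>a] = 11·(8/5)²·((8/5)+3·(12/5))·(4-3)/4³ - 11·(8/5)²·(12/5)/4² = -44/125 kN·m
Load 4 — applied couple M₀=13 kN·m at a=8/3 m (b=L-a=4/3):
  M_4 = R_Ax - M_A - M₀  [x>a] with R_A=13/3, M_A=13/3 = (13/3)·3 - (13/3) - 13 = -13/3 kN·m
Superposition: M = Σ M_i = -1379/375 kN·m ≈ -3.677333 kN·m

M(3) = -1379/375 kN·m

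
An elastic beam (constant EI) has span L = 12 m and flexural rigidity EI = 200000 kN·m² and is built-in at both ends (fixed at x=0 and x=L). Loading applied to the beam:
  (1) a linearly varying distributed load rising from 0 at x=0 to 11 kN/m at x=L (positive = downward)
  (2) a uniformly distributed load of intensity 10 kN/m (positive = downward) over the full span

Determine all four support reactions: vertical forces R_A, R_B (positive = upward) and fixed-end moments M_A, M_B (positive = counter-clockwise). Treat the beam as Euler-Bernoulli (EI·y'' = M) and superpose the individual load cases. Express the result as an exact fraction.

Load 1 — triangular load w₀=11 kN/m (0→w₀ over full span):
  R_A = 3w₀L/20 = 3·11·12/20 = 99/5 kN
  M_A = w₀L²/30 = 11·12²/30 = 264/5 kN·m
  R_B = 7w₀L/20 = 7·11·12/20 = 231/5 kN
  M_B = -w₀L²/20 = -11·12²/20 = -396/5 kN·m
Load 2 — uniform load w=10 kN/m over full span:
  R_A = wL/2 = 10·12/2 = 60 kN
  M_A = wL²/12 = 10·12²/12 = 120 kN·m
  R_B = wL/2 = 10·12/2 = 60 kN
  M_B = -wL²/12 = -10·12²/12 = -120 kN·m
Superposition: R_A = 399/5 kN, M_A = 864/5 kN·m, R_B = 531/5 kN, M_B = -996/5 kN·m

R_A = 399/5 kN, M_A = 864/5 kN·m, R_B = 531/5 kN, M_B = -996/5 kN·m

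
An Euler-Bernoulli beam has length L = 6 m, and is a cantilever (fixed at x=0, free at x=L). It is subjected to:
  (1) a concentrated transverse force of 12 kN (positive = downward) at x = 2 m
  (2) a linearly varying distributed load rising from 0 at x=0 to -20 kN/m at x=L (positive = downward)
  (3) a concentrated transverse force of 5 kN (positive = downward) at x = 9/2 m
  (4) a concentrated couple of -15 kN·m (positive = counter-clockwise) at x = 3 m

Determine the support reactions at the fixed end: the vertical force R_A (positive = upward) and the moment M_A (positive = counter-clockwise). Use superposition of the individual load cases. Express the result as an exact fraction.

R_A = -43 kN, M_A = -357/2 kN·m

Load 1 — point force P=12 kN at a=2 m (b=L-a=4):
  R_A = P = 12 kN
  M_A = Pa = 12·2 = 24 kN·m
Load 2 — triangular load w₀=-20 kN/m (0→w₀ over full span):
  R_A = w₀L/2 = (-20)·6/2 = -60 kN
  M_A = w₀L²/3 = (-20)·6²/3 = -240 kN·m
Load 3 — point force P=5 kN at a=9/2 m (b=L-a=3/2):
  R_A = P = 5 kN
  M_A = Pa = 5·(9/2) = 45/2 kN·m
Load 4 — applied couple M₀=-15 kN·m at a=3 m (b=L-a=3):
  R_A = 0 kN
  M_A = -M₀ = -(-15) = 15 kN·m
Superposition: R_A = -43 kN, M_A = -357/2 kN·m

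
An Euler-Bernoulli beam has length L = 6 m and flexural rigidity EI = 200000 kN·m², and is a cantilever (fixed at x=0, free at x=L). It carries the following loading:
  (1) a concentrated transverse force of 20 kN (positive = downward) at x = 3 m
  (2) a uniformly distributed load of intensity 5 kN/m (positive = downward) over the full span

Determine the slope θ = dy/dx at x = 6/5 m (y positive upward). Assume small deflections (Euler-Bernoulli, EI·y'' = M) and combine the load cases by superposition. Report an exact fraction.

Load 1 — point force P=20 kN at a=3 m (b=L-a=3):
  θ_1 = -Px(2a-x)/(2EI)  [x≤a] = -20·(6/5)·(2·3-(6/5))/(2·200000) = -9/31250 rad
Load 2 — uniform load w=5 kN/m over full span:
  θ_2 = -wx(x²-3Lx+3L²)/(6EI) = -5·(6/5)·((6/5)²-3·6·(6/5)+3·6²)/(6·200000) = -549/1250000 rad
Superposition: θ = Σ θ_i = -909/1250000 rad ≈ -0.000727 rad

θ(6/5) = -909/1250000 rad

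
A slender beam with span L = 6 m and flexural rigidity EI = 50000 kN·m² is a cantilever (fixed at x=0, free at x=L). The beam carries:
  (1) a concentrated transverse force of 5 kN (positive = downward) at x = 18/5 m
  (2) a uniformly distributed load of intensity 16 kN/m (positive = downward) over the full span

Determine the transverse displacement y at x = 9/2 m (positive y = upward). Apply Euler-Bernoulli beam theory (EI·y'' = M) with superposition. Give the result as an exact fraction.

Load 1 — point force P=5 kN at a=18/5 m (b=L-a=12/5):
  y_1 = -Pa²(3x-a)/(6EI)  [x>a] = -5·(18/5)²·(3·(9/2)-(18/5))/(6·50000) = -2673/1250000 m
Load 2 — uniform load w=16 kN/m over full span:
  y_2 = -wx²(x²-4Lx+6L²)/(24EI) = -16·(9/2)²·((9/2)²-4·6·(9/2)+6·6²)/(24·50000) = -13851/400000 m
Superposition: y = Σ y_i = -367659/10000000 m ≈ -0.036766 m

y(9/2) = -367659/10000000 m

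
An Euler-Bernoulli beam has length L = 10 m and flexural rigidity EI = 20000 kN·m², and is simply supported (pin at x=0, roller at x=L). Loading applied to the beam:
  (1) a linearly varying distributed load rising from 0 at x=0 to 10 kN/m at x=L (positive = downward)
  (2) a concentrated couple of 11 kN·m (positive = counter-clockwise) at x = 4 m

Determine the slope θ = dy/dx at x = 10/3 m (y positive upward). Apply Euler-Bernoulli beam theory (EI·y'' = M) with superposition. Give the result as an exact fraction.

Load 1 — triangular load w₀=10 kN/m (0→w₀ over full span):
  θ_1 = -w₀(7L⁴-30L²x²+15x⁴)/(360LEI) = -10·(7·10⁴-30·10²·(10/3)²+15·(10/3)⁴)/(360·10·20000) = -13/2430 rad
Load 2 — applied couple M₀=11 kN·m at a=4 m (b=L-a=6):
  θ_2 = (M₀x²/(2L)+C₁)/EI  [x≤a] with C₁=M₀(3b²-L²)/(6L)=22/15 = (11·(10/3)²/(2·10)+(22/15))/20000 = 341/900000 rad
Superposition: θ = Σ θ_i = -120793/24300000 rad ≈ -0.004971 rad

θ(10/3) = -120793/24300000 rad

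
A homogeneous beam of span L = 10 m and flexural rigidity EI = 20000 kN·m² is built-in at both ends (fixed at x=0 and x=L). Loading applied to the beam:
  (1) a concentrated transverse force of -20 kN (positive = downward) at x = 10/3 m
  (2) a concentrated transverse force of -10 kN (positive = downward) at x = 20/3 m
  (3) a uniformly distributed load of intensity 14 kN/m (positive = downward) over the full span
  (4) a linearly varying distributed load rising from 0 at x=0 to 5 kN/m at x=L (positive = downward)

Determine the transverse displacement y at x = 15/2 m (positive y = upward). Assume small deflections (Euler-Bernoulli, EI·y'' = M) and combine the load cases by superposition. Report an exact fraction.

y(15/2) = -12313/1327104 m

Load 1 — point force P=-20 kN at a=10/3 m (b=L-a=20/3):
  y_1 = -Pa²(L-x)²(3bL-(3b+a)(L-x))/(6L³EI)  [x>a] = -(-20)·(10/3)²·(10-(15/2))²·(3·(20/3)·10-(3·(20/3)+(10/3))·(10-(15/2)))/(6·10³·20000) = 17/10368 m
Load 2 — point force P=-10 kN at a=20/3 m (b=L-a=10/3):
  y_2 = -Pa²(L-x)²(3bL-(3b+a)(L-x))/(6L³EI)  [x>a] = -(-10)·(20/3)²·(10-(15/2))²·(3·(10/3)·10-(3·(10/3)+(20/3))·(10-(15/2)))/(6·10³·20000) = 7/5184 m
Load 3 — uniform load w=14 kN/m over full span:
  y_3 = -wx²(L-x)²/(24EI) = -14·(15/2)²·(10-(15/2))²/(24·20000) = -21/2048 m
Load 4 — triangular load w₀=5 kN/m (0→w₀ over full span):
  y_4 = -w₀x²(L-x)²(x+2L)/(120LEI) = -5·(15/2)²·(10-(15/2))²·((15/2)+2·10)/(120·10·20000) = -33/16384 m
Superposition: y = Σ y_i = -12313/1327104 m ≈ -0.009278 m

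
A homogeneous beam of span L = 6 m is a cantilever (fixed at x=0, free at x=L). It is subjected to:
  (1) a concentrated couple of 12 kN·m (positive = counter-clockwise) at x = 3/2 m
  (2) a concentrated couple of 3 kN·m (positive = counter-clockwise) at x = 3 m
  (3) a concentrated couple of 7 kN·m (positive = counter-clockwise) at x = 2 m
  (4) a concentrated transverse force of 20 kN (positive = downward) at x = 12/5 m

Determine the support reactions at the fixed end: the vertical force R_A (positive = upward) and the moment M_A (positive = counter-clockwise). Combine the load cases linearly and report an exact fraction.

R_A = 20 kN, M_A = 26 kN·m

Load 1 — applied couple M₀=12 kN·m at a=3/2 m (b=L-a=9/2):
  R_A = 0 kN
  M_A = -M₀ = -12 kN·m
Load 2 — applied couple M₀=3 kN·m at a=3 m (b=L-a=3):
  R_A = 0 kN
  M_A = -M₀ = -3 kN·m
Load 3 — applied couple M₀=7 kN·m at a=2 m (b=L-a=4):
  R_A = 0 kN
  M_A = -M₀ = -7 kN·m
Load 4 — point force P=20 kN at a=12/5 m (b=L-a=18/5):
  R_A = P = 20 kN
  M_A = Pa = 20·(12/5) = 48 kN·m
Superposition: R_A = 20 kN, M_A = 26 kN·m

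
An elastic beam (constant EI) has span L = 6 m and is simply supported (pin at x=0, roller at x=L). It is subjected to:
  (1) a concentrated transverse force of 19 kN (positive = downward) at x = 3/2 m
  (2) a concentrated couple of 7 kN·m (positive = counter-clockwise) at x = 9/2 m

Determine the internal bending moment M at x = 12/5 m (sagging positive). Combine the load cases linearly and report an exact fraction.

Load 1 — point force P=19 kN at a=3/2 m (b=L-a=9/2):
  M_1 = Pa(L-x)/L  [x>a] = 19·(3/2)·(6-(12/5))/6 = 171/10 kN·m
Load 2 — applied couple M₀=7 kN·m at a=9/2 m (b=L-a=3/2):
  M_2 = M₀x/L  [x≤a] = 7·(12/5)/6 = 14/5 kN·m
Superposition: M = Σ M_i = 199/10 kN·m ≈ 19.900000 kN·m

M(12/5) = 199/10 kN·m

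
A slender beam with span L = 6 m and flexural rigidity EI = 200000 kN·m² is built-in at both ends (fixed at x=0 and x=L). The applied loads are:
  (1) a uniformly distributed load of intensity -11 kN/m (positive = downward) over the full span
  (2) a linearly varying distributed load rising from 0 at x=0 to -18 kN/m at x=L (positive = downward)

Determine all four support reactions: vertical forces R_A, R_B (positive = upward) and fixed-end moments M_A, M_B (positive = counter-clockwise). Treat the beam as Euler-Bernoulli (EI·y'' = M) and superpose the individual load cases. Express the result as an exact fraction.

Load 1 — uniform load w=-11 kN/m over full span:
  R_A = wL/2 = (-11)·6/2 = -33 kN
  M_A = wL²/12 = (-11)·6²/12 = -33 kN·m
  R_B = wL/2 = (-11)·6/2 = -33 kN
  M_B = -wL²/12 = -(-11)·6²/12 = 33 kN·m
Load 2 — triangular load w₀=-18 kN/m (0→w₀ over full span):
  R_A = 3w₀L/20 = 3·(-18)·6/20 = -81/5 kN
  M_A = w₀L²/30 = (-18)·6²/30 = -108/5 kN·m
  R_B = 7w₀L/20 = 7·(-18)·6/20 = -189/5 kN
  M_B = -w₀L²/20 = -(-18)·6²/20 = 162/5 kN·m
Superposition: R_A = -246/5 kN, M_A = -273/5 kN·m, R_B = -354/5 kN, M_B = 327/5 kN·m

R_A = -246/5 kN, M_A = -273/5 kN·m, R_B = -354/5 kN, M_B = 327/5 kN·m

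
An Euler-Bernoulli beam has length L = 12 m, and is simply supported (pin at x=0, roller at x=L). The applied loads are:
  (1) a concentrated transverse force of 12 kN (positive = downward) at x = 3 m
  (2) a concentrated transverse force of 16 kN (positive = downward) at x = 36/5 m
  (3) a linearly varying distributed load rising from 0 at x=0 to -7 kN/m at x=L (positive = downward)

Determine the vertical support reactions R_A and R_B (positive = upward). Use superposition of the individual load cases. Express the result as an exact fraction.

R_A = 7/5 kN, R_B = -77/5 kN

Load 1 — point force P=12 kN at a=3 m (b=L-a=9):
  R_A = Pb/L = 12·9/12 = 9 kN
  R_B = Pa/L = 12·3/12 = 3 kN
Load 2 — point force P=16 kN at a=36/5 m (b=L-a=24/5):
  R_A = Pb/L = 16·(24/5)/12 = 32/5 kN
  R_B = Pa/L = 16·(36/5)/12 = 48/5 kN
Load 3 — triangular load w₀=-7 kN/m (0→w₀ over full span):
  R_A = w₀L/6 = (-7)·12/6 = -14 kN
  R_B = w₀L/3 = (-7)·12/3 = -28 kN
Superposition: R_A = 7/5 kN, R_B = -77/5 kN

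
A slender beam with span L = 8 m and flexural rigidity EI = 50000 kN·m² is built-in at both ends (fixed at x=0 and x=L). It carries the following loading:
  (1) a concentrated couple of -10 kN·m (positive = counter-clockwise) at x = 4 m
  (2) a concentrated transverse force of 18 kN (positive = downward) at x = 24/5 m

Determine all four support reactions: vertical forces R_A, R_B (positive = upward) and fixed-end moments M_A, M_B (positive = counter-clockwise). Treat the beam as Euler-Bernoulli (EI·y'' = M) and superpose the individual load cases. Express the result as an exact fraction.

R_A = 4461/1000 kN, M_A = 2831/250 kN·m, R_B = 13539/1000 kN, M_B = -5809/250 kN·m

Load 1 — applied couple M₀=-10 kN·m at a=4 m (b=L-a=4):
  R_A = 6M₀ab/L³ = 6·(-10)·4·4/8³ = -15/8 kN
  M_A = M₀b(2a-b)/L² = (-10)·4·(2·4-4)/8² = -5/2 kN·m
  R_B = -6M₀ab/L³ = -6·(-10)·4·4/8³ = 15/8 kN
  M_B = M₀a(2b-a)/L² = (-10)·4·(2·4-4)/8² = -5/2 kN·m
Load 2 — point force P=18 kN at a=24/5 m (b=L-a=16/5):
  R_A = Pb²(3a+b)/L³ = 18·(16/5)²·(3·(24/5)+(16/5))/8³ = 792/125 kN
  M_A = Pab²/L² = 18·(24/5)·(16/5)²/8² = 1728/125 kN·m
  R_B = Pa²(a+3b)/L³ = 18·(24/5)²·((24/5)+3·(16/5))/8³ = 1458/125 kN
  M_B = -Pa²b/L² = -18·(24/5)²·(16/5)/8² = -2592/125 kN·m
Superposition: R_A = 4461/1000 kN, M_A = 2831/250 kN·m, R_B = 13539/1000 kN, M_B = -5809/250 kN·m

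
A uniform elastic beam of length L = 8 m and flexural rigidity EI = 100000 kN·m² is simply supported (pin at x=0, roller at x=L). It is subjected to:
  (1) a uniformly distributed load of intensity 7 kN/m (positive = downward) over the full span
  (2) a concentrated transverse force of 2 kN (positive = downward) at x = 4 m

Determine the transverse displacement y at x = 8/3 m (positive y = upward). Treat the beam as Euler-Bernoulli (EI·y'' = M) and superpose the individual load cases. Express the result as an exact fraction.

Load 1 — uniform load w=7 kN/m over full span:
  y_1 = -wx(L³-2Lx²+x³)/(24EI) = -7·(8/3)·(8³-2·8·(8/3)²+(8/3)³)/(24·100000) = -2464/759375 m
Load 2 — point force P=2 kN at a=4 m (b=L-a=4):
  y_2 = -Pbx(L²-b²-x²)/(6LEI)  [x≤a] = -2·4·(8/3)·(8²-4²-(8/3)²)/(6·8·100000) = -46/253125 m
Superposition: y = Σ y_i = -2602/759375 m ≈ -0.003427 m

y(8/3) = -2602/759375 m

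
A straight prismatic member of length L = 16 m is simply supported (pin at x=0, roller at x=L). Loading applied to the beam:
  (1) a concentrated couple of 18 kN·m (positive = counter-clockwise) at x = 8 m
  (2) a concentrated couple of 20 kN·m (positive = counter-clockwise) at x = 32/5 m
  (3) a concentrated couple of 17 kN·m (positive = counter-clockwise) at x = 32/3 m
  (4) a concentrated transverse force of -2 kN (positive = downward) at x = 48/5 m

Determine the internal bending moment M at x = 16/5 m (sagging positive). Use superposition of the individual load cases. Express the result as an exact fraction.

M(16/5) = 211/25 kN·m

Load 1 — applied couple M₀=18 kN·m at a=8 m (b=L-a=8):
  M_1 = M₀x/L  [x≤a] = 18·(16/5)/16 = 18/5 kN·m
Load 2 — applied couple M₀=20 kN·m at a=32/5 m (b=L-a=48/5):
  M_2 = M₀x/L  [x≤a] = 20·(16/5)/16 = 4 kN·m
Load 3 — applied couple M₀=17 kN·m at a=32/3 m (b=L-a=16/3):
  M_3 = M₀x/L  [x≤a] = 17·(16/5)/16 = 17/5 kN·m
Load 4 — point force P=-2 kN at a=48/5 m (b=L-a=32/5):
  M_4 = Pbx/L  [x≤a] = (-2)·(32/5)·(16/5)/16 = -64/25 kN·m
Superposition: M = Σ M_i = 211/25 kN·m ≈ 8.440000 kN·m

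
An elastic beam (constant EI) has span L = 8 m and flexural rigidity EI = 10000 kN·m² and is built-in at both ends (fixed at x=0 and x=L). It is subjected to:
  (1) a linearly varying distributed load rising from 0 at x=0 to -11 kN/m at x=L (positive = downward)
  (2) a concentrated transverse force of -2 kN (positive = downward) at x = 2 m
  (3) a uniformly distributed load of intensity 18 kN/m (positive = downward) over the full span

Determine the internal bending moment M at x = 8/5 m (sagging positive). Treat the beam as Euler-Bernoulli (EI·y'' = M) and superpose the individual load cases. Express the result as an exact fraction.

M(8/5) = -1507/1500 kN·m

Load 1 — triangular load w₀=-11 kN/m (0→w₀ over full span):
  M_1 = 3w₀Lx/20 - w₀L²/30 - w₀x³/(6L) = 3·(-11)·8·(8/5)/20 - (-11)·8²/30 - (-11)·(8/5)³/(6·8) = 1232/375 kN·m
Load 2 — point force P=-2 kN at a=2 m (b=L-a=6):
  M_2 = Pb²(3a+b)x/L³ - Pab²/L²  [x≤a] = (-2)·6²·(3·2+6)·(8/5)/8³ - (-2)·2·6²/8² = -9/20 kN·m
Load 3 — uniform load w=18 kN/m over full span:
  M_3 = wLx/2 - wL²/12 - wx²/2 = 18·8·(8/5)/2 - 18·8²/12 - 18·(8/5)²/2 = -96/25 kN·m
Superposition: M = Σ M_i = -1507/1500 kN·m ≈ -1.004667 kN·m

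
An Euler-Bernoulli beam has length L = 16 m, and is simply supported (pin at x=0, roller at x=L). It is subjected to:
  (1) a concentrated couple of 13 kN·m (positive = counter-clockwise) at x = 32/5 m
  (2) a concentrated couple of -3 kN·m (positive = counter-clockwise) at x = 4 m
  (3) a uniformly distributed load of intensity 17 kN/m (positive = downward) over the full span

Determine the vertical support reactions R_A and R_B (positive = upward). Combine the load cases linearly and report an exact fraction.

R_A = 1093/8 kN, R_B = 1083/8 kN

Load 1 — applied couple M₀=13 kN·m at a=32/5 m (b=L-a=48/5):
  R_A = M₀/L = 13/16 kN
  R_B = -M₀/L = -13/16 kN
Load 2 — applied couple M₀=-3 kN·m at a=4 m (b=L-a=12):
  R_A = M₀/L = (-3)/16 = -3/16 kN
  R_B = -M₀/L = -(-3)/16 = 3/16 kN
Load 3 — uniform load w=17 kN/m over full span:
  R_A = wL/2 = 17·16/2 = 136 kN
  R_B = wL/2 = 17·16/2 = 136 kN
Superposition: R_A = 1093/8 kN, R_B = 1083/8 kN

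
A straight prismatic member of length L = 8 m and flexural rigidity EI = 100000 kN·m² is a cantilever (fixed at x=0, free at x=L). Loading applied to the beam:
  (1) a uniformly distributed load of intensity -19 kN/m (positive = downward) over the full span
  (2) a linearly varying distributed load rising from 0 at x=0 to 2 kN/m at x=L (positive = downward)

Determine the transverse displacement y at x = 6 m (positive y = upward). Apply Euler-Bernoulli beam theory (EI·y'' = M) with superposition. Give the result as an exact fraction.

Load 1 — uniform load w=-19 kN/m over full span:
  y_1 = -wx²(x²-4Lx+6L²)/(24EI) = -(-19)·6²·(6²-4·8·6+6·8²)/(24·100000) = 3249/50000 m
Load 2 — triangular load w₀=2 kN/m (0→w₀ over full span):
  y_2 = (w₀Lx³/12-w₀L²x²/6-w₀x⁵/(120L))/EI = (2·8·6³/12-2·8²·6²/6-2·6⁵/(120·8))/100000 = -2481/500000 m
Superposition: y = Σ y_i = 30009/500000 m ≈ 0.060018 m

y(6) = 30009/500000 m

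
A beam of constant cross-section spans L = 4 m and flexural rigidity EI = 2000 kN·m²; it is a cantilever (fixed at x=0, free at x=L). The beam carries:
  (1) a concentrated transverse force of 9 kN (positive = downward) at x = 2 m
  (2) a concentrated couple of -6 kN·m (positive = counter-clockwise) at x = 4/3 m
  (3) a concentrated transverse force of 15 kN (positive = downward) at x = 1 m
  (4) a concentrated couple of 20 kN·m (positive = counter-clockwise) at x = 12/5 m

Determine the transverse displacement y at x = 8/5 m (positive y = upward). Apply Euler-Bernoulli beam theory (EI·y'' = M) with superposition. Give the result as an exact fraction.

Load 1 — point force P=9 kN at a=2 m (b=L-a=2):
  y_1 = -Px²(3a-x)/(6EI)  [x≤a] = -9·(8/5)²·(3·2-(8/5))/(6·2000) = -132/15625 m
Load 2 — applied couple M₀=-6 kN·m at a=4/3 m (b=L-a=8/3):
  y_2 = M₀a(2x-a)/(2EI)  [x>a] = (-6)·(4/3)·(2·(8/5)-(4/3))/(2·2000) = -7/1875 m
Load 3 — point force P=15 kN at a=1 m (b=L-a=3):
  y_3 = -Pa²(3x-a)/(6EI)  [x>a] = -15·1²·(3·(8/5)-1)/(6·2000) = -19/4000 m
Load 4 — applied couple M₀=20 kN·m at a=12/5 m (b=L-a=8/5):
  y_4 = M₀x²/(2EI)  [x≤a] = 20·(8/5)²/(2·2000) = 8/625 m
Superposition: y = Σ y_i = -6197/1500000 m ≈ -0.004131 m

y(8/5) = -6197/1500000 m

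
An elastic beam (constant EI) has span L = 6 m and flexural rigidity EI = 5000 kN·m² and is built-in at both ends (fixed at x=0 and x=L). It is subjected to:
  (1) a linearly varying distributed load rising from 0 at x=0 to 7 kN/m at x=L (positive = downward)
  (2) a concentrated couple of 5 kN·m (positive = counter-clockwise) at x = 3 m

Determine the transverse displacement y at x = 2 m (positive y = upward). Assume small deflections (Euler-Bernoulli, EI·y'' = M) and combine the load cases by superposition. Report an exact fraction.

y(2) = -859/450000 m

Load 1 — triangular load w₀=7 kN/m (0→w₀ over full span):
  y_1 = -w₀x²(L-x)²(x+2L)/(120LEI) = -7·2²·(6-2)²·(2+2·6)/(120·6·5000) = -49/28125 m
Load 2 — applied couple M₀=5 kN·m at a=3 m (b=L-a=3):
  y_2 = (R_Ax³/6 - M_Ax²/2)/EI  [x≤a] with R_A=5/4, M_A=5/4 = ((5/4)·2³/6 - (5/4)·2²/2)/5000 = -1/6000 m
Superposition: y = Σ y_i = -859/450000 m ≈ -0.001909 m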